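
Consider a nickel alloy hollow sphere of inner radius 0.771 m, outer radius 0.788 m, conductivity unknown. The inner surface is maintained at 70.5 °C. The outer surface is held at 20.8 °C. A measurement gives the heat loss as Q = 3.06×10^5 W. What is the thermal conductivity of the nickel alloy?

k = 13.7 W/m·K

ΣR = ΔT/Q = |70.5 − 20.8|/3.06×10^5 = 1.624×10^-4 K/W
(1/r₁−1/r₂)/(4πk) = 1.624×10^-4 ⇒ k = 0.02798/(4π·1.624×10^-4) = 13.7 W/m·K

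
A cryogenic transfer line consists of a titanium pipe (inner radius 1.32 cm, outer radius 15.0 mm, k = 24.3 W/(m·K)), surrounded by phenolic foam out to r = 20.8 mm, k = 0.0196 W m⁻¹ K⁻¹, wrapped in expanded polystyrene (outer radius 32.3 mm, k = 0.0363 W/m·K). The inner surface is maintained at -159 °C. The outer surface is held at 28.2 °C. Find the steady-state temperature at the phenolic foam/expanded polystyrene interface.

T = -50.6 °C

Series thermal resistances, inner to outer:
  R'_titanium = ln(0.0150/0.0132)/(2πk) = 0.1278/(2π·24.3) = 8.373×10^-4 m·K/W
  R'_phenolic foam = ln(0.0208/0.0150)/(2πk) = 0.3269/(2π·0.0196) = 2.654 m·K/W
  R'_expanded polystyrene = ln(0.0323/0.0208)/(2πk) = 0.4401/(2π·0.0363) = 1.930 m·K/W
ΣR = 8.373×10^-4 + 2.654 + 1.930 = 4.585 m·K/W
Q' = ΔT/ΣR = (-159 °C − 28.2 °C)/4.585 = -40.83 W/m
From the inner boundary to the phenolic foam/expanded polystyrene interface, ΣR_partial = 2.655 m·K/W.
T_interface = T_in − Q'·ΣR_partial = -159 °C − (-40.83)(2.655) = -50.6 °C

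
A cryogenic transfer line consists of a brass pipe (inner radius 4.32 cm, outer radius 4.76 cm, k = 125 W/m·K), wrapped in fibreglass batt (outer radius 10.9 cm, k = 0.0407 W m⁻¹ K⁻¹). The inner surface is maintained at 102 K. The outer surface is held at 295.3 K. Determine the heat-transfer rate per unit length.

Q' = 59.7 W/m

Treat each layer as a resistance in series:
  R'_brass = ln(0.0476/0.0432)/(2πk) = 0.09699/(2π·125) = 1.235×10^-4 m·K/W
  R'_fibreglass batt = ln(0.109/0.0476)/(2πk) = 0.8285/(2π·0.0407) = 3.240 m·K/W
ΣR = 1.235×10^-4 + 3.240 = 3.240 m·K/W
Q' = ΔT/ΣR = (102 K − 295.3 K)/3.240 = -59.7 W/m
(Negative Q' ⇒ heat flows inward; heat gain = 59.7 W/m.)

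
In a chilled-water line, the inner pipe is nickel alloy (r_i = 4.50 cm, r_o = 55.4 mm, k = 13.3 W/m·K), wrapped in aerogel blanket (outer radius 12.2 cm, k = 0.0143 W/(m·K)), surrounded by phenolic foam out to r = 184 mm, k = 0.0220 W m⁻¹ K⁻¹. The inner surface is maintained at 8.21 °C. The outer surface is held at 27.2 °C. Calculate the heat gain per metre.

Series thermal resistances, inner to outer:
  R'_nickel alloy = ln(0.0554/0.0450)/(2πk) = 0.2079/(2π·13.3) = 0.002488 m·K/W
  R'_aerogel blanket = ln(0.122/0.0554)/(2πk) = 0.7894/(2π·0.0143) = 8.786 m·K/W
  R'_phenolic foam = ln(0.184/0.122)/(2πk) = 0.4109/(2π·0.0220) = 2.973 m·K/W
ΣR = 0.002488 + 8.786 + 2.973 = 11.76 m·K/W
Q' = ΔT/ΣR = (8.21 °C − 27.2 °C)/11.76 = -1.61 W/m
(Negative Q' ⇒ heat flows inward; heat gain = 1.61 W/m.)

Q' = 1.61 W/m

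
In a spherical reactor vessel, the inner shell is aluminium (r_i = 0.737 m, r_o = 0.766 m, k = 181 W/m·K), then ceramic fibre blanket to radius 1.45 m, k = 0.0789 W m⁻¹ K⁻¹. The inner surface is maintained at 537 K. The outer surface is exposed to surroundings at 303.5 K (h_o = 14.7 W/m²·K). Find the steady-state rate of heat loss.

Q = 374 W

Treat each layer as a resistance in series:
  R_aluminium = (1/0.737 − 1/0.766)/(4πk) = 0.05137/(4π·181) = 2.258×10^-5 K/W
  R_ceramic fibre blanket = (1/0.766 − 1/1.45)/(4πk) = 0.6158/(4π·0.0789) = 0.6211 K/W
  R_conv,out = 1/(4πr²h) = 1/(4π·1.45²·14.7) = 0.002575 K/W
ΣR = 2.258×10^-5 + 0.6211 + 0.002575 = 0.6237 K/W
Q = ΔT/ΣR = (537 K − 303.5 K)/0.6237 = 374 W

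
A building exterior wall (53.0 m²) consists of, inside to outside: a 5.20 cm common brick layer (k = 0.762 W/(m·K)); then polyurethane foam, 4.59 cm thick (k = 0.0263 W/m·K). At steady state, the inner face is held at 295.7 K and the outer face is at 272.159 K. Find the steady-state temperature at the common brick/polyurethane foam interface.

Resistance network (inner→outer):
  R_common brick = L/(kA) = 0.0520/(0.762·53.0) = 0.001288 K/W
  R_polyurethane foam = L/(kA) = 0.0459/(0.0263·53.0) = 0.03293 K/W
ΣR = 0.001288 + 0.03293 = 0.03422 K/W
Q = ΔT/ΣR = (295.7 K − 272.159 K)/0.03422 = 687.9 W
From the inner boundary to the common brick/polyurethane foam interface, ΣR_partial = 0.001288 K/W.
T_interface = T_in − Q·ΣR_partial = 295.7 K − (687.9)(0.001288) = 294.8 K

T = 294.8 K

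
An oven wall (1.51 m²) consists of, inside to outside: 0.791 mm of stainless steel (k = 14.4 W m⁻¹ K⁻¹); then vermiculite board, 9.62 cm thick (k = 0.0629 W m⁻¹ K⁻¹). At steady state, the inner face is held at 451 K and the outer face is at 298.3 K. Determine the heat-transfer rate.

Treat each layer as a resistance in series:
  R_stainless steel = L/(kA) = 7.91×10^-4/(14.4·1.51) = 3.638×10^-5 K/W
  R_vermiculite board = L/(kA) = 0.0962/(0.0629·1.51) = 1.013 K/W
ΣR = 3.638×10^-5 + 1.013 = 1.013 K/W
Q = ΔT/ΣR = (451 K − 298.3 K)/1.013 = 151 W

Q = 151 W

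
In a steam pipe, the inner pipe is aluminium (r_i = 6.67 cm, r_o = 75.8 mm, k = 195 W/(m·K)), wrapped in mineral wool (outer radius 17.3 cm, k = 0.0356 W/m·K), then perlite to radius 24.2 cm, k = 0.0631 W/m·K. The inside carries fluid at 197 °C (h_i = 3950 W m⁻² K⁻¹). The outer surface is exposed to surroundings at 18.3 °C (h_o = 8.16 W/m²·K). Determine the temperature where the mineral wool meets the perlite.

T = 54.2 °C

Resistance network (inner→outer):
  R'_conv,in = 1/(2πr h) = 1/(2π·0.0667·3950) = 6.041×10^-4 m·K/W
  R'_aluminium = ln(0.0758/0.0667)/(2πk) = 0.1279/(2π·195) = 1.044×10^-4 m·K/W
  R'_mineral wool = ln(0.173/0.0758)/(2πk) = 0.8252/(2π·0.0356) = 3.689 m·K/W
  R'_perlite = ln(0.242/0.173)/(2πk) = 0.3356/(2π·0.0631) = 0.8466 m·K/W
  R'_conv,out = 1/(2πr h) = 1/(2π·0.242·8.16) = 0.08060 m·K/W
ΣR = 6.041×10^-4 + 1.044×10^-4 + 3.689 + 0.8466 + 0.08060 = 4.617 m·K/W
Q' = ΔT/ΣR = (197 °C − 18.3 °C)/4.617 = 38.70 W/m
From the inner boundary to the mineral wool/perlite interface, ΣR_partial = 3.690 m·K/W.
T_interface = T_in − Q'·ΣR_partial = 197 °C − (38.70)(3.690) = 54.2 °C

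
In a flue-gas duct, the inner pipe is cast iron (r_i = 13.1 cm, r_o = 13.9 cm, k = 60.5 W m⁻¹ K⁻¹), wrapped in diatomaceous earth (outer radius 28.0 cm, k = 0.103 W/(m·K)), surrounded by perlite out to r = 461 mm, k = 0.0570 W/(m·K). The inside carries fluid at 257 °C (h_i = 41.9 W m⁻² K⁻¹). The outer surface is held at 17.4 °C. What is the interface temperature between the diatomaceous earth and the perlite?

Resistance network (inner→outer):
  R'_conv,in = 1/(2πr h) = 1/(2π·0.131·41.9) = 0.02900 m·K/W
  R'_cast iron = ln(0.139/0.131)/(2πk) = 0.05928/(2π·60.5) = 1.559×10^-4 m·K/W
  R'_diatomaceous earth = ln(0.280/0.139)/(2πk) = 0.7003/(2π·0.103) = 1.082 m·K/W
  R'_perlite = ln(0.461/0.280)/(2πk) = 0.4986/(2π·0.0570) = 1.392 m·K/W
ΣR = 0.02900 + 1.559×10^-4 + 1.082 + 1.392 = 2.503 m·K/W
Q' = ΔT/ΣR = (257 °C − 17.4 °C)/2.503 = 95.73 W/m
From the inner boundary to the diatomaceous earth/perlite interface, ΣR_partial = 1.111 m·K/W.
T_interface = T_in − Q'·ΣR_partial = 257 °C − (95.73)(1.111) = 151 °C

T = 151 °C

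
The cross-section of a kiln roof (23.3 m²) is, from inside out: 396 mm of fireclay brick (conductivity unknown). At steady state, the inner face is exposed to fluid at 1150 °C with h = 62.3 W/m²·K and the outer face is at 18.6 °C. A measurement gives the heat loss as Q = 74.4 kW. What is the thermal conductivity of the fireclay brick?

k = 1.17 W/m·K

ΣR = ΔT/Q = |1150 − 18.6|/74400 = 0.01521 K/W
Known resistances:
  R_conv,in = 1/(hA) = 1/(62.3·23.3) = 6.889×10^-4 K/W
R_fireclay brick = ΣR − ΣR_known = 0.01521 − 6.889×10^-4 = 0.01452 K/W
L/(kA) = 0.01452 ⇒ k = 0.396/(0.01452·23.3) = 1.17 W/m·K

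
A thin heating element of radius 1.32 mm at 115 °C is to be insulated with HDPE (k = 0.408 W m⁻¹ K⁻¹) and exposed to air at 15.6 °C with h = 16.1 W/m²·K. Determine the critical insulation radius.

For a cylinder, r_cr = k_ins/h = 0.408/16.1 = 0.0253 m = 2.53 cm

r_cr = 2.53 cm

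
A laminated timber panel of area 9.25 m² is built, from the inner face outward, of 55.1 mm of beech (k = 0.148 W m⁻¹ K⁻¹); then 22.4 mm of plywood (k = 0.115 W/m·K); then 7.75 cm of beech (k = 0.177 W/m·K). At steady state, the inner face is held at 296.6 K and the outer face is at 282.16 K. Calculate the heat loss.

Resistance network (inner→outer):
  R_beech = L/(kA) = 0.0551/(0.148·9.25) = 0.04025 K/W
  R_plywood = L/(kA) = 0.0224/(0.115·9.25) = 0.02106 K/W
  R_beech = L/(kA) = 0.0775/(0.177·9.25) = 0.04734 K/W
ΣR = 0.04025 + 0.02106 + 0.04734 = 0.1086 K/W
Q = ΔT/ΣR = (296.6 K − 282.16 K)/0.1086 = 133 W

Q = 133 W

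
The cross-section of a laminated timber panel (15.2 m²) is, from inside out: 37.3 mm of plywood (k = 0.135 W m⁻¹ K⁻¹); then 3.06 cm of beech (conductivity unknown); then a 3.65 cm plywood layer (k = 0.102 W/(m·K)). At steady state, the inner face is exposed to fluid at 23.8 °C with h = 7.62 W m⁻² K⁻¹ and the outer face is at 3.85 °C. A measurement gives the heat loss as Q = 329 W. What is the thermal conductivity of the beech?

ΣR = ΔT/Q = |23.8 − 3.85|/329 = 0.06064 K/W
Known resistances:
  R_conv,in = 1/(hA) = 1/(7.62·15.2) = 0.008634 K/W
  R_plywood = L/(kA) = 0.0373/(0.135·15.2) = 0.01818 K/W
  R_plywood = L/(kA) = 0.0365/(0.102·15.2) = 0.02354 K/W
R_beech = ΣR − ΣR_known = 0.06064 − 0.05035 = 0.01029 K/W
L/(kA) = 0.01029 ⇒ k = 0.0306/(0.01029·15.2) = 0.196 W/m·K

k = 0.196 W/m·K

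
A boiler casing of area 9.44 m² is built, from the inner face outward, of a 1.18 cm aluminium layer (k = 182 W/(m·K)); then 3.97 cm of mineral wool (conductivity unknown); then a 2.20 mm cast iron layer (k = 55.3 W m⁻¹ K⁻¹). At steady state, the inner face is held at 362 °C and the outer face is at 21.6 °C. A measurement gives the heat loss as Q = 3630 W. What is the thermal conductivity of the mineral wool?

k = 0.0449 W/m·K

ΣR = ΔT/Q = |362 − 21.6|/3630 = 0.09377 K/W
Known resistances:
  R_aluminium = L/(kA) = 0.0118/(182·9.44) = 6.868×10^-6 K/W
  R_cast iron = L/(kA) = 0.00220/(55.3·9.44) = 4.214×10^-6 K/W
R_mineral wool = ΣR − ΣR_known = 0.09377 − 1.108×10^-5 = 0.09376 K/W
L/(kA) = 0.09376 ⇒ k = 0.0397/(0.09376·9.44) = 0.0449 W/m·K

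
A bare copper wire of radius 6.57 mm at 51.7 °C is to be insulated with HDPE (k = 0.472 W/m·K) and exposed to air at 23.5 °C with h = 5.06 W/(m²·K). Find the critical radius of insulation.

For a cylinder, r_cr = k_ins/h = 0.472/5.06 = 0.0933 m = 9.33 cm

r_cr = 9.33 cm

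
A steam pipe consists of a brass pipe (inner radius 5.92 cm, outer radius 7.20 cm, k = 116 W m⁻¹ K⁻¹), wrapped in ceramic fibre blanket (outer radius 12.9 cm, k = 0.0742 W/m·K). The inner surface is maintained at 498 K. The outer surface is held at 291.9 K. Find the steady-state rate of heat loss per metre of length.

Q' = 165 W/m

Treat each layer as a resistance in series:
  R'_brass = ln(0.0720/0.0592)/(2πk) = 0.1957/(2π·116) = 2.686×10^-4 m·K/W
  R'_ceramic fibre blanket = ln(0.129/0.0720)/(2πk) = 0.5831/(2π·0.0742) = 1.251 m·K/W
ΣR = 2.686×10^-4 + 1.251 = 1.251 m·K/W
Q' = ΔT/ΣR = (498 K − 291.9 K)/1.251 = 165 W/m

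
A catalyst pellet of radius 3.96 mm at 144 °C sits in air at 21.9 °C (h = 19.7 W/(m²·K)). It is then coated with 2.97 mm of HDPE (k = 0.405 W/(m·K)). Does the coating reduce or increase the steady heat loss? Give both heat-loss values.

increases: 0.474 → 1.16 W

Critical radius for a sphere: r_cr = 2k/h = 0.0411 m = 4.11 cm.
Outer radius after coating: r₂ = 0.00396 + 0.00297 = 0.00693 m.
Since r₁ < r_cr and r₂ ≤ r_cr, the coating moves toward the maximum at r_cr — heat loss rises.
Bare: R = 1/(4πr₁²h) = 257.6 K/W; Q = 122.1/257.6 = 0.474 W.
Coated: R = R_cond + R_conv = 105.4 K/W; Q = 122.1/105.4 = 1.16 W.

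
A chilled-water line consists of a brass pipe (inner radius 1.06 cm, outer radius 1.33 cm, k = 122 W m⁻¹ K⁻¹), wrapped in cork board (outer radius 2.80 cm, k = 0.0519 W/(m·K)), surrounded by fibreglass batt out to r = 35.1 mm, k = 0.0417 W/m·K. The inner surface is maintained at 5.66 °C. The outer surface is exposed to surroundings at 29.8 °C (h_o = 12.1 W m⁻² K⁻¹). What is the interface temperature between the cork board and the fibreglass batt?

Treat each layer as a resistance in series:
  R'_brass = ln(0.0133/0.0106)/(2πk) = 0.2269/(2π·122) = 2.960×10^-4 m·K/W
  R'_cork board = ln(0.0280/0.0133)/(2πk) = 0.7444/(2π·0.0519) = 2.283 m·K/W
  R'_fibreglass batt = ln(0.0351/0.0280)/(2πk) = 0.2260/(2π·0.0417) = 0.8626 m·K/W
  R'_conv,out = 1/(2πr h) = 1/(2π·0.0351·12.1) = 0.3747 m·K/W
ΣR = 2.960×10^-4 + 2.283 + 0.8626 + 0.3747 = 3.521 m·K/W
Q' = ΔT/ΣR = (5.66 °C − 29.8 °C)/3.521 = -6.856 W/m
From the inner boundary to the cork board/fibreglass batt interface, ΣR_partial = 2.283 m·K/W.
T_interface = T_in − Q'·ΣR_partial = 5.66 °C − (-6.856)(2.283) = 21.3 °C

T = 21.3 °C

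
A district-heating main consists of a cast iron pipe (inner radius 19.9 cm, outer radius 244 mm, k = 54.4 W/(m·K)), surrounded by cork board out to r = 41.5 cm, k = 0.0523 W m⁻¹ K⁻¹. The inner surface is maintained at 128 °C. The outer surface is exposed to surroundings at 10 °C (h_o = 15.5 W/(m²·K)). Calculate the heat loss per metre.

Q' = 71.9 W/m

Treat each layer as a resistance in series:
  R'_cast iron = ln(0.244/0.199)/(2πk) = 0.2039/(2π·54.4) = 5.964×10^-4 m·K/W
  R'_cork board = ln(0.415/0.244)/(2πk) = 0.5311/(2π·0.0523) = 1.616 m·K/W
  R'_conv,out = 1/(2πr h) = 1/(2π·0.415·15.5) = 0.02474 m·K/W
ΣR = 5.964×10^-4 + 1.616 + 0.02474 = 1.641 m·K/W
Q' = ΔT/ΣR = (128 °C − 10 °C)/1.641 = 71.9 W/m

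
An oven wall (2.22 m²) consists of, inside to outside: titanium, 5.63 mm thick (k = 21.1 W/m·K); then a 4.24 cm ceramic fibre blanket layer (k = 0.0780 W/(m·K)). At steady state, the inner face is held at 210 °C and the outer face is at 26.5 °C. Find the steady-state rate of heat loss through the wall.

Q = 749 W

Resistance network (inner→outer):
  R_titanium = L/(kA) = 0.00563/(21.1·2.22) = 1.202×10^-4 K/W
  R_ceramic fibre blanket = L/(kA) = 0.0424/(0.0780·2.22) = 0.2449 K/W
ΣR = 1.202×10^-4 + 0.2449 = 0.2450 K/W
Q = ΔT/ΣR = (210 °C − 26.5 °C)/0.2450 = 749 W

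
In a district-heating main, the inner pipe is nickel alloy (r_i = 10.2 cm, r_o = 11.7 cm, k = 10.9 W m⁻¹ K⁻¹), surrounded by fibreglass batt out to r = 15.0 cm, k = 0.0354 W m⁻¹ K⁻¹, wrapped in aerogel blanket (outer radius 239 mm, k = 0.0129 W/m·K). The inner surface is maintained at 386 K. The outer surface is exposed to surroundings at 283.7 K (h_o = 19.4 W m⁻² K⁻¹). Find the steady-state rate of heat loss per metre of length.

Q' = 14.8 W/m

Resistance network (inner→outer):
  R'_nickel alloy = ln(0.117/0.102)/(2πk) = 0.1372/(2π·10.9) = 0.002003 m·K/W
  R'_fibreglass batt = ln(0.150/0.117)/(2πk) = 0.2485/(2π·0.0354) = 1.117 m·K/W
  R'_aerogel blanket = ln(0.239/0.150)/(2πk) = 0.4658/(2π·0.0129) = 5.747 m·K/W
  R'_conv,out = 1/(2πr h) = 1/(2π·0.239·19.4) = 0.03433 m·K/W
ΣR = 0.002003 + 1.117 + 5.747 + 0.03433 = 6.900 m·K/W
Q' = ΔT/ΣR = (386 K − 283.7 K)/6.900 = 14.8 W/m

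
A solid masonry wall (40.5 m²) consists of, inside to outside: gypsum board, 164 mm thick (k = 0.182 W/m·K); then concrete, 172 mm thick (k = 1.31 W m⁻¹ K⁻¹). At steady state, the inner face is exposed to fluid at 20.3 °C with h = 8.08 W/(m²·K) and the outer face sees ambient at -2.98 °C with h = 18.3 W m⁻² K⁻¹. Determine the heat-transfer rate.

Q = 779 W

Treat each layer as a resistance in series:
  R_conv,in = 1/(hA) = 1/(8.08·40.5) = 0.003056 K/W
  R_gypsum board = L/(kA) = 0.164/(0.182·40.5) = 0.02225 K/W
  R_concrete = L/(kA) = 0.172/(1.31·40.5) = 0.003242 K/W
  R_conv,out = 1/(hA) = 1/(18.3·40.5) = 0.001349 K/W
ΣR = 0.003056 + 0.02225 + 0.003242 + 0.001349 = 0.02990 K/W
Q = ΔT/ΣR = (20.3 °C − -2.98 °C)/0.02990 = 779 W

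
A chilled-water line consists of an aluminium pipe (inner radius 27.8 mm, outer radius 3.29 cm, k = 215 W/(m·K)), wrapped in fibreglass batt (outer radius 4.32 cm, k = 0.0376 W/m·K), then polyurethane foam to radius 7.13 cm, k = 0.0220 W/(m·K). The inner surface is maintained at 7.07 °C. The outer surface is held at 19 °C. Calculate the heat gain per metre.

Resistance network (inner→outer):
  R'_aluminium = ln(0.0329/0.0278)/(2πk) = 0.1684/(2π·215) = 1.247×10^-4 m·K/W
  R'_fibreglass batt = ln(0.0432/0.0329)/(2πk) = 0.2724/(2π·0.0376) = 1.153 m·K/W
  R'_polyurethane foam = ln(0.0713/0.0432)/(2πk) = 0.5011/(2π·0.0220) = 3.625 m·K/W
ΣR = 1.247×10^-4 + 1.153 + 3.625 = 4.778 m·K/W
Q' = ΔT/ΣR = (7.07 °C − 19 °C)/4.778 = -2.50 W/m
(Negative Q' ⇒ heat flows inward; heat gain = 2.50 W/m.)

Q' = 2.50 W/m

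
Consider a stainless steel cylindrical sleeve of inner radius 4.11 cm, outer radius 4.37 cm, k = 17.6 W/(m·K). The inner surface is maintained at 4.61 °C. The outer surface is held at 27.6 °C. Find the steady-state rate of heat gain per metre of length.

Q' = 2πk·ΔT/ln(r₂/r₁) = 2π × 17.6 × 22.99 / ln(0.0437/0.0411) = 41400 W/m

Q' = 41400 W/m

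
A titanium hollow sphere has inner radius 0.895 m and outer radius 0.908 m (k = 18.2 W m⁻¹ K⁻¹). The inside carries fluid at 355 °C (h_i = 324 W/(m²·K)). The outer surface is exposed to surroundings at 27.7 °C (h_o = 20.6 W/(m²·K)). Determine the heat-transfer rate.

Q = 64.7 kW

Resistance network (inner→outer):
  R_conv,in = 1/(4πr²h) = 1/(4π·0.895²·324) = 3.066×10^-4 K/W
  R_titanium = (1/0.895 − 1/0.908)/(4πk) = 0.01600/(4π·18.2) = 6.994×10^-5 K/W
  R_conv,out = 1/(4πr²h) = 1/(4π·0.908²·20.6) = 0.004685 K/W
ΣR = 3.066×10^-4 + 6.994×10^-5 + 0.004685 = 0.005062 K/W
Q = ΔT/ΣR = (355 °C − 27.7 °C)/0.005062 = 64700 W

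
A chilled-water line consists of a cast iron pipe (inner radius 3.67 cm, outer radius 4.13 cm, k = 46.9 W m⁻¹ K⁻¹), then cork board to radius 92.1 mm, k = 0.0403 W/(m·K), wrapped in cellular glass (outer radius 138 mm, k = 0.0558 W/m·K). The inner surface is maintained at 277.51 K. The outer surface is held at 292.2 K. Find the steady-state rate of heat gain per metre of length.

Q' = 3.40 W/m

Series thermal resistances, inner to outer:
  R'_cast iron = ln(0.0413/0.0367)/(2πk) = 0.1181/(2π·46.9) = 4.007×10^-4 m·K/W
  R'_cork board = ln(0.0921/0.0413)/(2πk) = 0.8020/(2π·0.0403) = 3.167 m·K/W
  R'_cellular glass = ln(0.138/0.0921)/(2πk) = 0.4044/(2π·0.0558) = 1.153 m·K/W
ΣR = 4.007×10^-4 + 3.167 + 1.153 = 4.320 m·K/W
Q' = ΔT/ΣR = (277.51 K − 292.2 K)/4.320 = -3.40 W/m
(Negative Q' ⇒ heat flows inward; heat gain = 3.40 W/m.)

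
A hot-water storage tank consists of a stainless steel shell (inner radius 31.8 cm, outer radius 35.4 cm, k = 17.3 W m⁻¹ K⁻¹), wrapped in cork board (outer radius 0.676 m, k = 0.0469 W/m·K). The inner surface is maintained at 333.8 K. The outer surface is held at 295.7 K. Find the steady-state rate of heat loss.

Resistance network (inner→outer):
  R_stainless steel = (1/0.318 − 1/0.354)/(4πk) = 0.3198/(4π·17.3) = 0.001471 K/W
  R_cork board = (1/0.354 − 1/0.676)/(4πk) = 1.346/(4π·0.0469) = 2.283 K/W
ΣR = 0.001471 + 2.283 = 2.284 K/W
Q = ΔT/ΣR = (333.8 K − 295.7 K)/2.284 = 16.7 W

Q = 16.7 W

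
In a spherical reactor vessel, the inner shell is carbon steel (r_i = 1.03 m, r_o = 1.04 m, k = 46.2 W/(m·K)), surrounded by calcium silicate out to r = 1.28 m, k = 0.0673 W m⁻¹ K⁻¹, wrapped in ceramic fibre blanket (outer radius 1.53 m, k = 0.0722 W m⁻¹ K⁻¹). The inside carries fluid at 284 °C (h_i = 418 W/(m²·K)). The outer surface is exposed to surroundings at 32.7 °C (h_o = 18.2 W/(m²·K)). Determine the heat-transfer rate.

Q = 706 W

Treat each layer as a resistance in series:
  R_conv,in = 1/(4πr²h) = 1/(4π·1.03²·418) = 1.794×10^-4 K/W
  R_carbon steel = (1/1.03 − 1/1.04)/(4πk) = 0.009335/(4π·46.2) = 1.608×10^-5 K/W
  R_calcium silicate = (1/1.04 − 1/1.28)/(4πk) = 0.1803/(4π·0.0673) = 0.2132 K/W
  R_ceramic fibre blanket = (1/1.28 − 1/1.53)/(4πk) = 0.1277/(4π·0.0722) = 0.1407 K/W
  R_conv,out = 1/(4πr²h) = 1/(4π·1.53²·18.2) = 0.001868 K/W
ΣR = 1.794×10^-4 + 1.608×10^-5 + 0.2132 + 0.1407 + 0.001868 = 0.3560 K/W
Q = ΔT/ΣR = (284 °C − 32.7 °C)/0.3560 = 706 W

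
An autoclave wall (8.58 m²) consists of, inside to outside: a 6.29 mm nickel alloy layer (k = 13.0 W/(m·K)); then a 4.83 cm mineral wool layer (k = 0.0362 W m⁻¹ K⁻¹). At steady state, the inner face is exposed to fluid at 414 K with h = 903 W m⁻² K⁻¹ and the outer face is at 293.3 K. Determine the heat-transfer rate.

Series thermal resistances, inner to outer:
  R_conv,in = 1/(hA) = 1/(903·8.58) = 1.291×10^-4 K/W
  R_nickel alloy = L/(kA) = 0.00629/(13.0·8.58) = 5.639×10^-5 K/W
  R_mineral wool = L/(kA) = 0.0483/(0.0362·8.58) = 0.1555 K/W
ΣR = 1.291×10^-4 + 5.639×10^-5 + 0.1555 = 0.1557 K/W
Q = ΔT/ΣR = (414 K − 293.3 K)/0.1557 = 775 W

Q = 775 W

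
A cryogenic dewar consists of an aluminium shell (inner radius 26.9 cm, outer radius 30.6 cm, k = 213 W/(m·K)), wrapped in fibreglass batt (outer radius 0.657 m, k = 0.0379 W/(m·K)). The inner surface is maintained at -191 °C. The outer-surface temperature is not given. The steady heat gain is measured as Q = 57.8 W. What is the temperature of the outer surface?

T_out = 20.9 °C

Sum the resistances:
  R_aluminium = (1/0.269 − 1/0.306)/(4πk) = 0.4495/(4π·213) = 1.679×10^-4 K/W
  R_fibreglass batt = (1/0.306 − 1/0.657)/(4πk) = 1.746/(4π·0.0379) = 3.666 K/W
ΣR = 3.666 K/W
ΔT = Q·ΣR = 57.8 × 3.666 = 211.9 K
Heat flows inward, so T_out = T_in + ΔT = -191 + 211.9 = 20.9 °C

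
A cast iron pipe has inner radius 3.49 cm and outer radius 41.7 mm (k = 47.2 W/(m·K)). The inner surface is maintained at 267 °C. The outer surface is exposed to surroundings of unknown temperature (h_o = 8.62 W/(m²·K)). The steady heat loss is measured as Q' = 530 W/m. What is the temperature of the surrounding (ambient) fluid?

T_out = 32.0 °C

Series resistances:
  R'_cast iron = ln(0.0417/0.0349)/(2πk) = 0.1780/(2π·47.2) = 6.003×10^-4 m·K/W
  R'_conv,out = 1/(2πr h) = 1/(2π·0.0417·8.62) = 0.4428 m·K/W
ΣR = 0.4434 m·K/W
ΔT = Q'·ΣR = 530 × 0.4434 = 235.0 K
Heat flows outward, so T_out = T_in − ΔT = 267 − 235.0 = 32.0 °C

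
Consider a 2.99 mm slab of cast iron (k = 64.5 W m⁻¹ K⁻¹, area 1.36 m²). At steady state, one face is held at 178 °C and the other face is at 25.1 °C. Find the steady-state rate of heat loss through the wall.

Q = 4490 kW

Q = kA·ΔT/L = 64.5 × 1.36 × |178 °C − 25.1 °C| / 0.00299 = 4.49×10^6 W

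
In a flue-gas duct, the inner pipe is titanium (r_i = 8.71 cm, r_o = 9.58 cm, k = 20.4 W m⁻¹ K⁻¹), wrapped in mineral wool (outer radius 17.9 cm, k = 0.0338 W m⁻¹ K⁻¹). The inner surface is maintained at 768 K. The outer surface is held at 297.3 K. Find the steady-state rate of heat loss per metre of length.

Q' = 160 W/m

Treat each layer as a resistance in series:
  R'_titanium = ln(0.0958/0.0871)/(2πk) = 0.09521/(2π·20.4) = 7.428×10^-4 m·K/W
  R'_mineral wool = ln(0.179/0.0958)/(2πk) = 0.6251/(2π·0.0338) = 2.944 m·K/W
ΣR = 7.428×10^-4 + 2.944 = 2.945 m·K/W
Q' = ΔT/ΣR = (768 K − 297.3 K)/2.945 = 160 W/m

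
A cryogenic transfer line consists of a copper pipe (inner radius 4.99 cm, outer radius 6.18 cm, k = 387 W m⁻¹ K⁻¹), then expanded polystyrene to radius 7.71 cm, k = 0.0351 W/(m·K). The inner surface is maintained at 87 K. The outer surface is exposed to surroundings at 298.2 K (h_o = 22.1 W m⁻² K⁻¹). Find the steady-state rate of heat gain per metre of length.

Q' = 193 W/m

Treat each layer as a resistance in series:
  R'_copper = ln(0.0618/0.0499)/(2πk) = 0.2139/(2π·387) = 8.796×10^-5 m·K/W
  R'_expanded polystyrene = ln(0.0771/0.0618)/(2πk) = 0.2212/(2π·0.0351) = 1.003 m·K/W
  R'_conv,out = 1/(2πr h) = 1/(2π·0.0771·22.1) = 0.09341 m·K/W
ΣR = 8.796×10^-5 + 1.003 + 0.09341 = 1.096 m·K/W
Q' = ΔT/ΣR = (87 K − 298.2 K)/1.096 = -193 W/m
(Negative Q' ⇒ heat flows inward; heat gain = 193 W/m.)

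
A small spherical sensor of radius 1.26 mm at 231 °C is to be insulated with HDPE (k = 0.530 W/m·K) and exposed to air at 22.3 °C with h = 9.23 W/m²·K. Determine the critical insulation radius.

r_cr = 11.5 cm

For a sphere, r_cr = 2k_ins/h = 2·0.530/9.23 = 0.115 m = 11.5 cm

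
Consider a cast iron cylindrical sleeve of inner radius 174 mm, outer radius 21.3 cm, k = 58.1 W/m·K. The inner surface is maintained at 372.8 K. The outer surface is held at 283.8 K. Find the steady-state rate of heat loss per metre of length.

Q' = 2πk·ΔT/ln(r₂/r₁) = 2π × 58.1 × 89 / ln(0.213/0.174) = 1.61×10^5 W/m

Q' = 1.61×10^5 W/m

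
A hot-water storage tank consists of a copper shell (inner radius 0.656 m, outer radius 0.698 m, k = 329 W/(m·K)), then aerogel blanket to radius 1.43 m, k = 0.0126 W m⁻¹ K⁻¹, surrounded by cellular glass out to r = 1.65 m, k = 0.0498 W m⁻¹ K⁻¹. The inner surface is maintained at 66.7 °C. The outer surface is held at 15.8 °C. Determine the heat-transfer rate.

Q = 10.6 W

Series thermal resistances, inner to outer:
  R_copper = (1/0.656 − 1/0.698)/(4πk) = 0.09173/(4π·329) = 2.219×10^-5 K/W
  R_aerogel blanket = (1/0.698 − 1/1.43)/(4πk) = 0.7334/(4π·0.0126) = 4.632 K/W
  R_cellular glass = (1/1.43 − 1/1.65)/(4πk) = 0.09324/(4π·0.0498) = 0.1490 K/W
ΣR = 2.219×10^-5 + 4.632 + 0.1490 = 4.781 K/W
Q = ΔT/ΣR = (66.7 °C − 15.8 °C)/4.781 = 10.6 W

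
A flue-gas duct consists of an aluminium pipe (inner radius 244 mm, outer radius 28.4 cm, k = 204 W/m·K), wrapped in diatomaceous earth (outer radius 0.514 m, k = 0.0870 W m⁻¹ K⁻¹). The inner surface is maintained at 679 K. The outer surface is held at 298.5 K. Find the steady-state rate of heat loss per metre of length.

Q' = 351 W/m

Treat each layer as a resistance in series:
  R'_aluminium = ln(0.284/0.244)/(2πk) = 0.1518/(2π·204) = 1.184×10^-4 m·K/W
  R'_diatomaceous earth = ln(0.514/0.284)/(2πk) = 0.5932/(2π·0.0870) = 1.085 m·K/W
ΣR = 1.184×10^-4 + 1.085 = 1.085 m·K/W
Q' = ΔT/ΣR = (679 K − 298.5 K)/1.085 = 351 W/m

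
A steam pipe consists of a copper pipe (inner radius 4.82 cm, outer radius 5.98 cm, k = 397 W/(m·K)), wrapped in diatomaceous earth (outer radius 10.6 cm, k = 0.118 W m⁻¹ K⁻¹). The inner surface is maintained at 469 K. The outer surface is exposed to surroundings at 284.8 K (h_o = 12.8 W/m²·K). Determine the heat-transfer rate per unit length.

Series thermal resistances, inner to outer:
  R'_copper = ln(0.0598/0.0482)/(2πk) = 0.2156/(2π·397) = 8.645×10^-5 m·K/W
  R'_diatomaceous earth = ln(0.106/0.0598)/(2πk) = 0.5724/(2π·0.118) = 0.7721 m·K/W
  R'_conv,out = 1/(2πr h) = 1/(2π·0.106·12.8) = 0.1173 m·K/W
ΣR = 8.645×10^-5 + 0.7721 + 0.1173 = 0.8895 m·K/W
Q' = ΔT/ΣR = (469 K − 284.8 K)/0.8895 = 207 W/m

Q' = 207 W/m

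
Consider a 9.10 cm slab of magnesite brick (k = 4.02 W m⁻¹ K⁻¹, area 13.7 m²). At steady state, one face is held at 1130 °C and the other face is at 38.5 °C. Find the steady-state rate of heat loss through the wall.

Q = kA·ΔT/L = 4.02 × 13.7 × |1130 °C − 38.5 °C| / 0.0910 = 6.61×10^5 W

Q = 661 kW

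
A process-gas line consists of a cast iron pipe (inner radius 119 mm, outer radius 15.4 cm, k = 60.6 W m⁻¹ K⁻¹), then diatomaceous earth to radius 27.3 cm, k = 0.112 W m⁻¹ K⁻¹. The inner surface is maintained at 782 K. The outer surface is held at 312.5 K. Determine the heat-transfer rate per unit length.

Resistance network (inner→outer):
  R'_cast iron = ln(0.154/0.119)/(2πk) = 0.2578/(2π·60.6) = 6.771×10^-4 m·K/W
  R'_diatomaceous earth = ln(0.273/0.154)/(2πk) = 0.5725/(2π·0.112) = 0.8136 m·K/W
ΣR = 6.771×10^-4 + 0.8136 = 0.8143 m·K/W
Q' = ΔT/ΣR = (782 K − 312.5 K)/0.8143 = 577 W/m

Q' = 577 W/m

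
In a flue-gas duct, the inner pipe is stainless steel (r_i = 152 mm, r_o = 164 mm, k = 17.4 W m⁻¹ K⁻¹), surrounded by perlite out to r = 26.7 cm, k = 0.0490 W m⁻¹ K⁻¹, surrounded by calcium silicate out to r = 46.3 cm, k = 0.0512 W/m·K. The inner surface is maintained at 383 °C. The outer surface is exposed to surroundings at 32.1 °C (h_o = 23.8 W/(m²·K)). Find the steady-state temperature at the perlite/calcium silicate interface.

Treat each layer as a resistance in series:
  R'_stainless steel = ln(0.164/0.152)/(2πk) = 0.07599/(2π·17.4) = 6.950×10^-4 m·K/W
  R'_perlite = ln(0.267/0.164)/(2πk) = 0.4874/(2π·0.0490) = 1.583 m·K/W
  R'_calcium silicate = ln(0.463/0.267)/(2πk) = 0.5505/(2π·0.0512) = 1.711 m·K/W
  R'_conv,out = 1/(2πr h) = 1/(2π·0.463·23.8) = 0.01444 m·K/W
ΣR = 6.950×10^-4 + 1.583 + 1.711 + 0.01444 = 3.309 m·K/W
Q' = ΔT/ΣR = (383 °C − 32.1 °C)/3.309 = 106.0 W/m
From the inner boundary to the perlite/calcium silicate interface, ΣR_partial = 1.584 m·K/W.
T_interface = T_in − Q'·ΣR_partial = 383 °C − (106.0)(1.584) = 215 °C

T = 215 °C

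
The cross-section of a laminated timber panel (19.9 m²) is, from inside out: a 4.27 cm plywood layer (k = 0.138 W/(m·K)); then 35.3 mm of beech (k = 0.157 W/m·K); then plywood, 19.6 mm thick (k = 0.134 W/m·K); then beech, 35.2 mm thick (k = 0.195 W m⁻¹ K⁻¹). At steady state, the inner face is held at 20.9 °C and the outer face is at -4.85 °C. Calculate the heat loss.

Series thermal resistances, inner to outer:
  R_plywood = L/(kA) = 0.0427/(0.138·19.9) = 0.01555 K/W
  R_beech = L/(kA) = 0.0353/(0.157·19.9) = 0.01130 K/W
  R_plywood = L/(kA) = 0.0196/(0.134·19.9) = 0.007350 K/W
  R_beech = L/(kA) = 0.0352/(0.195·19.9) = 0.009071 K/W
ΣR = 0.01555 + 0.01130 + 0.007350 + 0.009071 = 0.04327 K/W
Q = ΔT/ΣR = (20.9 °C − -4.85 °C)/0.04327 = 595 W

Q = 595 W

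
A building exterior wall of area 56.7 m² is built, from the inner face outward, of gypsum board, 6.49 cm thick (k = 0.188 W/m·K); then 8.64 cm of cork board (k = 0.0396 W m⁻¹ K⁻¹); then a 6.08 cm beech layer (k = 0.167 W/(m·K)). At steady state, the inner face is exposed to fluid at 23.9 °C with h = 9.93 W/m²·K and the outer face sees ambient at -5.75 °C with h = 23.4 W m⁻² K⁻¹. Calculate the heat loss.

Q = 554 W

Treat each layer as a resistance in series:
  R_conv,in = 1/(hA) = 1/(9.93·56.7) = 0.001776 K/W
  R_gypsum board = L/(kA) = 0.0649/(0.188·56.7) = 0.006088 K/W
  R_cork board = L/(kA) = 0.0864/(0.0396·56.7) = 0.03848 K/W
  R_beech = L/(kA) = 0.0608/(0.167·56.7) = 0.006421 K/W
  R_conv,out = 1/(hA) = 1/(23.4·56.7) = 7.537×10^-4 K/W
ΣR = 0.001776 + 0.006088 + 0.03848 + 0.006421 + 7.537×10^-4 = 0.05352 K/W
Q = ΔT/ΣR = (23.9 °C − -5.75 °C)/0.05352 = 554 W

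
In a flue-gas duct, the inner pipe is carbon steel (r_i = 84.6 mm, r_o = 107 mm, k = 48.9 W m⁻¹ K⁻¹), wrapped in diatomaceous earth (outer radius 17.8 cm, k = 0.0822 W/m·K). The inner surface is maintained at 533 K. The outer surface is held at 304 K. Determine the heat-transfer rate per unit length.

Series thermal resistances, inner to outer:
  R'_carbon steel = ln(0.107/0.0846)/(2πk) = 0.2349/(2π·48.9) = 7.645×10^-4 m·K/W
  R'_diatomaceous earth = ln(0.178/0.107)/(2πk) = 0.5090/(2π·0.0822) = 0.9854 m·K/W
ΣR = 7.645×10^-4 + 0.9854 = 0.9862 m·K/W
Q' = ΔT/ΣR = (533 K − 304 K)/0.9862 = 232 W/m

Q' = 232 W/m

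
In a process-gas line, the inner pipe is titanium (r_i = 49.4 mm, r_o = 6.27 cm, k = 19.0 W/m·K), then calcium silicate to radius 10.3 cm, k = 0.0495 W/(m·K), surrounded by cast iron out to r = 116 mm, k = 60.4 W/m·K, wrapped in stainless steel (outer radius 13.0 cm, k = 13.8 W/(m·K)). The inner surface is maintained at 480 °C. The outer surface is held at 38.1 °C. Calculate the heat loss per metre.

Resistance network (inner→outer):
  R'_titanium = ln(0.0627/0.0494)/(2πk) = 0.2384/(2π·19.0) = 0.001997 m·K/W
  R'_calcium silicate = ln(0.103/0.0627)/(2πk) = 0.4964/(2π·0.0495) = 1.596 m·K/W
  R'_cast iron = ln(0.116/0.103)/(2πk) = 0.1189/(2π·60.4) = 3.132×10^-4 m·K/W
  R'_stainless steel = ln(0.130/0.116)/(2πk) = 0.1139/(2π·13.8) = 0.001314 m·K/W
ΣR = 0.001997 + 1.596 + 3.132×10^-4 + 0.001314 = 1.600 m·K/W
Q' = ΔT/ΣR = (480 °C − 38.1 °C)/1.600 = 276 W/m

Q' = 276 W/m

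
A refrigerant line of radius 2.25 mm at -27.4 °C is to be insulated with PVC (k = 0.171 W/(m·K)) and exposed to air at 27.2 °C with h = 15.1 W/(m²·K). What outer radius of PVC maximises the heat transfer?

r_cr = 1.13 cm

For a cylinder, r_cr = k_ins/h = 0.171/15.1 = 0.0113 m = 1.13 cm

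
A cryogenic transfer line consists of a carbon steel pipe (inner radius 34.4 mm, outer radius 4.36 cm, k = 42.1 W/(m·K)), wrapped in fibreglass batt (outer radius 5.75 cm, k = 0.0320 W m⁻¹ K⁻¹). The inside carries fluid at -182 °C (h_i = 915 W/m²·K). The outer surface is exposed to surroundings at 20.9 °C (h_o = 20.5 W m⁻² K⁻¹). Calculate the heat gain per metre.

Treat each layer as a resistance in series:
  R'_conv,in = 1/(2πr h) = 1/(2π·0.0344·915) = 0.005056 m·K/W
  R'_carbon steel = ln(0.0436/0.0344)/(2πk) = 0.2370/(2π·42.1) = 8.960×10^-4 m·K/W
  R'_fibreglass batt = ln(0.0575/0.0436)/(2πk) = 0.2767/(2π·0.0320) = 1.376 m·K/W
  R'_conv,out = 1/(2πr h) = 1/(2π·0.0575·20.5) = 0.1350 m·K/W
ΣR = 0.005056 + 8.960×10^-4 + 1.376 + 0.1350 = 1.517 m·K/W
Q' = ΔT/ΣR = (-182 °C − 20.9 °C)/1.517 = -134 W/m
(Negative Q' ⇒ heat flows inward; heat gain = 134 W/m.)

Q' = 134 W/m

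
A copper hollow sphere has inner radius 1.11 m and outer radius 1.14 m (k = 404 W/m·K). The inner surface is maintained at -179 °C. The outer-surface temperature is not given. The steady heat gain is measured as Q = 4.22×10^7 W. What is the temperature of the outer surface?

T_out = 18.1 °C

Sum the resistances:
  R_copper = (1/1.11 − 1/1.14)/(4πk) = 0.02371/(4π·404) = 4.670×10^-6 K/W
ΣR = 4.670×10^-6 K/W
ΔT = Q·ΣR = 4.22×10^7 × 4.670×10^-6 = 197.1 K
Heat flows inward, so T_out = T_in + ΔT = -179 + 197.1 = 18.1 °C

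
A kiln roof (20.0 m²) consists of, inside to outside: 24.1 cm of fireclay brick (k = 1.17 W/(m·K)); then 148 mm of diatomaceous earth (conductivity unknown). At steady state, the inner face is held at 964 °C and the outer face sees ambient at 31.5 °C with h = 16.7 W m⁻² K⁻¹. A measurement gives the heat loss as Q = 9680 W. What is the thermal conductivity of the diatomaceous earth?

ΣR = ΔT/Q = |964 − 31.5|/9680 = 0.09633 K/W
Known resistances:
  R_fireclay brick = L/(kA) = 0.241/(1.17·20.0) = 0.01030 K/W
  R_conv,out = 1/(hA) = 1/(16.7·20.0) = 0.002994 K/W
R_diatomaceous earth = ΣR − ΣR_known = 0.09633 − 0.01329 = 0.08304 K/W
L/(kA) = 0.08304 ⇒ k = 0.148/(0.08304·20.0) = 0.0891 W/m·K

k = 0.0891 W/m·K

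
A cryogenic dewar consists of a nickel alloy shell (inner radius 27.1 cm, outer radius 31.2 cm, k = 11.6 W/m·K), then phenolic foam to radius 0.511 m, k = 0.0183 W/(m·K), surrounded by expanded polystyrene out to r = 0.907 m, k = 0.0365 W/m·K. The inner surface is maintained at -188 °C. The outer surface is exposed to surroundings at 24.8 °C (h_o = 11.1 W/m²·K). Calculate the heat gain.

Treat each layer as a resistance in series:
  R_nickel alloy = (1/0.271 − 1/0.312)/(4πk) = 0.4849/(4π·11.6) = 0.003327 K/W
  R_phenolic foam = (1/0.312 − 1/0.511)/(4πk) = 1.248/(4π·0.0183) = 5.428 K/W
  R_expanded polystyrene = (1/0.511 − 1/0.907)/(4πk) = 0.8544/(4π·0.0365) = 1.863 K/W
  R_conv,out = 1/(4πr²h) = 1/(4π·0.907²·11.1) = 0.008715 K/W
ΣR = 0.003327 + 5.428 + 1.863 + 0.008715 = 7.303 K/W
Q = ΔT/ΣR = (-188 °C − 24.8 °C)/7.303 = -29.1 W
(Negative Q ⇒ heat flows inward; heat gain = 29.1 W.)

Q = 29.1 W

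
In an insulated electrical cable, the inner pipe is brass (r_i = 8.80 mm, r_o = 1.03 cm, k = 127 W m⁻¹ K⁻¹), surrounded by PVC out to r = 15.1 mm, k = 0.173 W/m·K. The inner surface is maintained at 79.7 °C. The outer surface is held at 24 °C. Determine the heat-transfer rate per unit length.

Q' = 158 W/m

Resistance network (inner→outer):
  R'_brass = ln(0.0103/0.00880)/(2πk) = 0.1574/(2π·127) = 1.972×10^-4 m·K/W
  R'_PVC = ln(0.0151/0.0103)/(2πk) = 0.3826/(2π·0.173) = 0.3519 m·K/W
ΣR = 1.972×10^-4 + 0.3519 = 0.3521 m·K/W
Q' = ΔT/ΣR = (79.7 °C − 24 °C)/0.3521 = 158 W/m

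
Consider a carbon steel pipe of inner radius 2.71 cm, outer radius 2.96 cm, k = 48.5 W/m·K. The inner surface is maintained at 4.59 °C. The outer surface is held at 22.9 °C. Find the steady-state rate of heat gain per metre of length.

Q' = 63.2 kW/m

Q' = 2πk·ΔT/ln(r₂/r₁) = 2π × 48.5 × 18.31 / ln(0.0296/0.0271) = 63200 W/m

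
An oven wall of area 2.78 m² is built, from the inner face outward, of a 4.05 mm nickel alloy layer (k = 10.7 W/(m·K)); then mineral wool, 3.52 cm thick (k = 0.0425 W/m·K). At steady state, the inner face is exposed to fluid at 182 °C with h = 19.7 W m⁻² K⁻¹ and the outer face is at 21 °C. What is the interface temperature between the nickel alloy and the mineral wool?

Treat each layer as a resistance in series:
  R_conv,in = 1/(hA) = 1/(19.7·2.78) = 0.01826 K/W
  R_nickel alloy = L/(kA) = 0.00405/(10.7·2.78) = 1.362×10^-4 K/W
  R_mineral wool = L/(kA) = 0.0352/(0.0425·2.78) = 0.2979 K/W
ΣR = 0.01826 + 1.362×10^-4 + 0.2979 = 0.3163 K/W
Q = ΔT/ΣR = (182 °C − 21 °C)/0.3163 = 509.0 W
From the inner boundary to the nickel alloy/mineral wool interface, ΣR_partial = 0.01840 K/W.
T_interface = T_in − Q·ΣR_partial = 182 °C − (509.0)(0.01840) = 173 °C

T = 173 °C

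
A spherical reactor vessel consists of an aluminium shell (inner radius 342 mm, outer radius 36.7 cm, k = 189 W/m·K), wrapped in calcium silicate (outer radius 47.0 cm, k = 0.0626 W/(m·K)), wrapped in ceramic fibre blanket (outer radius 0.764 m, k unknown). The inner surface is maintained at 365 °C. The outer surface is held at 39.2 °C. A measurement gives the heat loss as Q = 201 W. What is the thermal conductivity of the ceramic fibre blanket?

ΣR = ΔT/Q = |365 − 39.2|/201 = 1.621 K/W
Known resistances:
  R_aluminium = (1/0.342 − 1/0.367)/(4πk) = 0.1992/(4π·189) = 8.386×10^-5 K/W
  R_calcium silicate = (1/0.367 − 1/0.470)/(4πk) = 0.5971/(4π·0.0626) = 0.7591 K/W
R_ceramic fibre blanket = ΣR − ΣR_known = 1.621 − 0.7592 = 0.8618 K/W
(1/r₁−1/r₂)/(4πk) = 0.8618 ⇒ k = 0.8188/(4π·0.8618) = 0.0756 W/m·K

k = 0.0756 W/m·K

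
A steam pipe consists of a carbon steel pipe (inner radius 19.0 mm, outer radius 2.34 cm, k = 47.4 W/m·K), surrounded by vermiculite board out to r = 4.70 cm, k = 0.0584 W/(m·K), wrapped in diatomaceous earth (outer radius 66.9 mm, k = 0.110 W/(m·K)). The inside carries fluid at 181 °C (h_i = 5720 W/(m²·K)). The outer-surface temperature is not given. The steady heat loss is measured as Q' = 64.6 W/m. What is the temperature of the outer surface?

T_out = 25.1 °C

Series resistances:
  R'_conv,in = 1/(2πr h) = 1/(2π·0.0190·5720) = 0.001464 m·K/W
  R'_carbon steel = ln(0.0234/0.0190)/(2πk) = 0.2083/(2π·47.4) = 6.994×10^-4 m·K/W
  R'_vermiculite board = ln(0.0470/0.0234)/(2πk) = 0.6974/(2π·0.0584) = 1.901 m·K/W
  R'_diatomaceous earth = ln(0.0669/0.0470)/(2πk) = 0.3531/(2π·0.110) = 0.5108 m·K/W
ΣR = 2.414 m·K/W
ΔT = Q'·ΣR = 64.6 × 2.414 = 155.9 K
Heat flows outward, so T_out = T_in − ΔT = 181 − 155.9 = 25.1 °C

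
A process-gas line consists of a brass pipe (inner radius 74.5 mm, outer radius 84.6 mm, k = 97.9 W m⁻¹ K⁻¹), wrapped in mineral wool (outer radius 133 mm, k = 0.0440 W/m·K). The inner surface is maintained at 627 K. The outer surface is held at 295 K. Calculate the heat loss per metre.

Treat each layer as a resistance in series:
  R'_brass = ln(0.0846/0.0745)/(2πk) = 0.1271/(2π·97.9) = 2.067×10^-4 m·K/W
  R'_mineral wool = ln(0.133/0.0846)/(2πk) = 0.4524/(2π·0.0440) = 1.636 m·K/W
ΣR = 2.067×10^-4 + 1.636 = 1.636 m·K/W
Q' = ΔT/ΣR = (627 K − 295 K)/1.636 = 203 W/m

Q' = 203 W/m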